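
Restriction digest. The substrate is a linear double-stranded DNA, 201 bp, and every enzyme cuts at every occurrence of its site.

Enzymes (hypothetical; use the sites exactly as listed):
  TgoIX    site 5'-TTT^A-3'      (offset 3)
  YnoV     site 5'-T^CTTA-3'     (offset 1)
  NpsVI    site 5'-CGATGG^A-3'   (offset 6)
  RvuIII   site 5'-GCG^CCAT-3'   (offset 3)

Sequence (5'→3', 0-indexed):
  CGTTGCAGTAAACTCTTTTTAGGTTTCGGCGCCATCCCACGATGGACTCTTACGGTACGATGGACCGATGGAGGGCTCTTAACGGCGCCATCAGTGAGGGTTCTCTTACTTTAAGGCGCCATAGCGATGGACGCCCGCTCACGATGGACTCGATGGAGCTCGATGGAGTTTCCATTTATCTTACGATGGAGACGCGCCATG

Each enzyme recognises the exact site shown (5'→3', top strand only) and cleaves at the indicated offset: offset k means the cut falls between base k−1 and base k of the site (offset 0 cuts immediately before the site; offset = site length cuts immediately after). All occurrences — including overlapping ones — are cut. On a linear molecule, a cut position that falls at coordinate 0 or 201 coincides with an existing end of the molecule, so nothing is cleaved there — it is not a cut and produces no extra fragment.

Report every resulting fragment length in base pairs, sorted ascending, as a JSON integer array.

Scan for sites:
  TgoIX TTTA/3: at [17, 109, 174] ⇒ [20, 112, 177]
  YnoV TCTTA/1: at [47, 76, 103, 178] ⇒ [48, 77, 104, 179]
  NpsVI CGATGGA/6: at [39, 57, 65, 124, 141, 150, 160, 183] ⇒ [45, 63, 71, 130, 147, 156, 166, 189]
  RvuIII GCGCCAT/3: at [28, 84, 115, 193] ⇒ [31, 87, 118, 196]

All cut coordinates (distinct, sorted): [20, 31, 45, 48, 63, 71, 77, 87, 104, 112, 118, 130, 147, 156, 166, 177, 179, 189, 196]

Fragment lengths:
  [0,20): 20 bp
  [20,31): 11 bp
  [31,45): 14 bp
  [45,48): 3 bp
  [48,63): 15 bp
  [63,71): 8 bp
  [71,77): 6 bp
  [77,87): 10 bp
  [87,104): 17 bp
  [104,112): 8 bp
  [112,118): 6 bp
  [118,130): 12 bp
  [130,147): 17 bp
  [147,156): 9 bp
  [156,166): 10 bp
  [166,177): 11 bp
  [177,179): 2 bp
  [179,189): 10 bp
  [189,196): 7 bp
  [196,201): 5 bp

[2,3,5,6,6,7,8,8,9,10,10,10,11,11,12,14,15,17,17,20]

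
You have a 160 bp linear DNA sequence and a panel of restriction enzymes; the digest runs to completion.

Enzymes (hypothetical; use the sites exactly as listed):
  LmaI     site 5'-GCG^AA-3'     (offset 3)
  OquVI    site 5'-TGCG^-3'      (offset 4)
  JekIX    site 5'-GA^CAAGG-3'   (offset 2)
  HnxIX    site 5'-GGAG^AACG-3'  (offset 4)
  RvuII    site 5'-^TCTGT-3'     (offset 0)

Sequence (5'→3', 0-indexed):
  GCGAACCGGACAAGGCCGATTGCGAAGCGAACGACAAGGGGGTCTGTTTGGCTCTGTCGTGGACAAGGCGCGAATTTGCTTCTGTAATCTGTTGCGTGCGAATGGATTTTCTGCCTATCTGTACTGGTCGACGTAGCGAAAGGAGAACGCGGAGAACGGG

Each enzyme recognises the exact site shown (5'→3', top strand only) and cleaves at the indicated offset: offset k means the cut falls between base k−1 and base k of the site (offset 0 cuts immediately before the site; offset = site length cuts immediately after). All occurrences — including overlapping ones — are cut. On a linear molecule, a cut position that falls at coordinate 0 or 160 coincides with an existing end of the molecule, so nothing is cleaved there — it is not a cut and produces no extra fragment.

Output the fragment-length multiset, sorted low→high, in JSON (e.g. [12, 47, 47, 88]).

[3,4,5,5,6,7,7,7,8,8,9,9,9,10,11,14,17,21]

Per-enzyme occurrences:
  LmaI (GCGAA, off=3): starts [0, 21, 26, 69, 97, 135] → cuts [3, 24, 29, 72, 100, 138]
  OquVI (TGCG, off=4): starts [20, 92, 96] → cuts [24, 96, 100]
  JekIX (GACAAGG, off=2): starts [8, 32, 61] → cuts [10, 34, 63]
  HnxIX (GGAGAACG, off=4): starts [141, 150] → cuts [145, 154]
  RvuII (TCTGT, off=0): starts [42, 52, 80, 87, 117] → cuts [42, 52, 80, 87, 117]

All cut coordinates (distinct, sorted): [3, 10, 24, 29, 34, 42, 52, 63, 72, 80, 87, 96, 100, 117, 138, 145, 154]

Fragment lengths:
  [0,3): 3 bp
  [3,10): 7 bp
  [10,24): 14 bp
  [24,29): 5 bp
  [29,34): 5 bp
  [34,42): 8 bp
  [42,52): 10 bp
  [52,63): 11 bp
  [63,72): 9 bp
  [72,80): 8 bp
  [80,87): 7 bp
  [87,96): 9 bp
  [96,100): 4 bp
  [100,117): 17 bp
  [117,138): 21 bp
  [138,145): 7 bp
  [145,154): 9 bp
  [154,160): 6 bp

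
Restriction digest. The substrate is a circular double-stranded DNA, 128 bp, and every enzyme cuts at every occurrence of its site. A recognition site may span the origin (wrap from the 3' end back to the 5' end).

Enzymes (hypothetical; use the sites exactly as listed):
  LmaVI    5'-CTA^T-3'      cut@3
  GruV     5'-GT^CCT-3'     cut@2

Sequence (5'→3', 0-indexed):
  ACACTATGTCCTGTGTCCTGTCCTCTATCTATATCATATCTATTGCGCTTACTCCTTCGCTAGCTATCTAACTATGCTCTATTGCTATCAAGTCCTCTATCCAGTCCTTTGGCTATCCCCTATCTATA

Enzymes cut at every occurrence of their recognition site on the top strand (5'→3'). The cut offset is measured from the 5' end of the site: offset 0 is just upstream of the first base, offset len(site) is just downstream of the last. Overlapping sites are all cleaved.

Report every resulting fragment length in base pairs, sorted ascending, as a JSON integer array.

[3,4,4,5,6,6,6,6,6,7,7,7,8,8,10,11,24]

Scan for sites:
  LmaVI CTAT/3: at [3, 24, 28, 39, 63, 71, 78, 84, 96, 112, 119, 123] ⇒ [6, 27, 31, 42, 66, 74, 81, 87, 99, 115, 122, 126]
  GruV GTCCT/2: at [7, 14, 19, 91, 103] ⇒ [9, 16, 21, 93, 105]

Pooled cuts: [6, 9, 16, 21, 27, 31, 42, 66, 74, 81, 87, 93, 99, 105, 115, 122, 126]

Fragments:
  6→9: 3 bp
  9→16: 7 bp
  16→21: 5 bp
  21→27: 6 bp
  27→31: 4 bp
  31→42: 11 bp
  42→66: 24 bp
  66→74: 8 bp
  74→81: 7 bp
  81→87: 6 bp
  87→93: 6 bp
  93→99: 6 bp
  99→105: 6 bp
  105→115: 10 bp
  115→122: 7 bp
  122→126: 4 bp
  126→6 (wrap): 128-126+6 = 8 bp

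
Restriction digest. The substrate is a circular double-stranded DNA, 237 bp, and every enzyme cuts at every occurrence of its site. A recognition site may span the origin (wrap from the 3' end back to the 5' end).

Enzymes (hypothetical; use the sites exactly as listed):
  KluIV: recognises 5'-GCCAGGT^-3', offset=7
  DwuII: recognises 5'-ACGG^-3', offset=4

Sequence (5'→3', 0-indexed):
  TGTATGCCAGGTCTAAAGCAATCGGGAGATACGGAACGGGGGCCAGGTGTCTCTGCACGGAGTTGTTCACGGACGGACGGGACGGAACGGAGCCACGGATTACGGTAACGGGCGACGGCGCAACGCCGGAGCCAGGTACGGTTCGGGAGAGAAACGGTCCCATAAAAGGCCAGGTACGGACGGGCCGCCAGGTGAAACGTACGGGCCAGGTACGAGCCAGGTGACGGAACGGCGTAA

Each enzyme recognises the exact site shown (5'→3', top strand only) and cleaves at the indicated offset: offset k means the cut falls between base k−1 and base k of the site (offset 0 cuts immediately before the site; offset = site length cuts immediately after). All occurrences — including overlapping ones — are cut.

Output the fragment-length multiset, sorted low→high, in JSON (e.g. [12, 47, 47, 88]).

[4,4,4,4,4,5,5,5,5,5,6,7,7,7,8,9,10,11,11,12,12,16,17,18,19,22]

Scan for sites:
  KluIV (GCCAGGT, off=7): starts [5, 41, 130, 168, 186, 204, 215] → cuts [12, 48, 137, 175, 193, 211, 222]
  DwuII (ACGG, off=4): starts [30, 35, 56, 68, 72, 76, 81, 86, 94, 101, 107, 114, 137, 153, 175, 179, 200, 223, 228] → cuts [34, 39, 60, 72, 76, 80, 85, 90, 98, 105, 111, 118, 141, 157, 179, 183, 204, 227, 232]

Pooled cuts: [12, 34, 39, 48, 60, 72, 76, 80, 85, 90, 98, 105, 111, 118, 137, 141, 157, 175, 179, 183, 193, 204, 211, 222, 227, 232]

Fragments:
  12→34: 22 bp
  34→39: 5 bp
  39→48: 9 bp
  48→60: 12 bp
  60→72: 12 bp
  72→76: 4 bp
  76→80: 4 bp
  80→85: 5 bp
  85→90: 5 bp
  90→98: 8 bp
  98→105: 7 bp
  105→111: 6 bp
  111→118: 7 bp
  118→137: 19 bp
  137→141: 4 bp
  141→157: 16 bp
  157→175: 18 bp
  175→179: 4 bp
  179→183: 4 bp
  183→193: 10 bp
  193→204: 11 bp
  204→211: 7 bp
  211→222: 11 bp
  222→227: 5 bp
  227→232: 5 bp
  232→12 (wrap): 237-232+12 = 17 bp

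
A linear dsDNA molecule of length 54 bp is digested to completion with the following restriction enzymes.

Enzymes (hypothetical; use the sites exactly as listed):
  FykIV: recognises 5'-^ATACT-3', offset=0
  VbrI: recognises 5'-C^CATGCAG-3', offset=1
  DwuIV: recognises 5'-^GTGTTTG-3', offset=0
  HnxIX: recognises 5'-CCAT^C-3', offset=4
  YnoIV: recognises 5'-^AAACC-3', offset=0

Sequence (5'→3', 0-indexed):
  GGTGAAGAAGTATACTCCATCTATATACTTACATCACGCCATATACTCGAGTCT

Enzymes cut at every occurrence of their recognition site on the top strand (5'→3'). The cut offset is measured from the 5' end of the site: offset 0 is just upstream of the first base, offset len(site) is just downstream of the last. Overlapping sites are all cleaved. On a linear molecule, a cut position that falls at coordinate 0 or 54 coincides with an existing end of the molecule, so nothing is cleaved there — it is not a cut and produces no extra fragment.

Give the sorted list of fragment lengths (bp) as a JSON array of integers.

Per-enzyme occurrences:
  FykIV (ATACT, off=0): starts [11, 24, 42] → cuts [11, 24, 42]
  VbrI (CCATGCAG, off=1): no sites
  DwuIV (GTGTTTG, off=0): no sites
  HnxIX (CCATC, off=4): starts [16] → cuts [20]
  YnoIV (AAACC, off=0): no sites

Pooled cuts: [11, 20, 24, 42]

Fragment lengths:
  [0,11): 11 bp
  [11,20): 9 bp
  [20,24): 4 bp
  [24,42): 18 bp
  [42,54): 12 bp

[4,9,11,12,18]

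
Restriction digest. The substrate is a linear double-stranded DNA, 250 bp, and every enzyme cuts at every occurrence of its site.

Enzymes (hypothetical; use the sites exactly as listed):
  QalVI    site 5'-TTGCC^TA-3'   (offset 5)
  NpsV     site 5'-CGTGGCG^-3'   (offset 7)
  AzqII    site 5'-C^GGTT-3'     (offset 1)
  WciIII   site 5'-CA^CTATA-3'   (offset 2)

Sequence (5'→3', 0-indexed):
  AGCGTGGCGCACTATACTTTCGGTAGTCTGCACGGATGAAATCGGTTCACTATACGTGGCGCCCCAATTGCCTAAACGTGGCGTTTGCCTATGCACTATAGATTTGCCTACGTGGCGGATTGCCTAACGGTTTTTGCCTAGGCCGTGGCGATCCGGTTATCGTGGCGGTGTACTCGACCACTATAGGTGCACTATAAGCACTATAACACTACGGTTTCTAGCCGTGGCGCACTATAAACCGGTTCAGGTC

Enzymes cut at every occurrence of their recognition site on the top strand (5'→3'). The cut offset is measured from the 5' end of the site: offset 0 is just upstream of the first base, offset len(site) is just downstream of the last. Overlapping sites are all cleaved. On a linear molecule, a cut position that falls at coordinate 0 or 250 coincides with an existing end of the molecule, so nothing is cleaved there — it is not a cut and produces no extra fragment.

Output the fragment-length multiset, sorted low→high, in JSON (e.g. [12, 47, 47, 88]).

[2,2,4,4,6,6,6,7,9,9,9,9,10,10,11,11,11,12,12,12,13,13,13,17,32]

Site scan:
  QalVI (TTGCCTA, off=5): starts [67, 84, 103, 119, 133] → cuts [72, 89, 108, 124, 138]
  NpsV (CGTGGCG, off=7): starts [2, 54, 76, 110, 143, 160, 222] → cuts [9, 61, 83, 117, 150, 167, 229]
  AzqII (CGGTT, off=1): starts [42, 127, 153, 211, 239] → cuts [43, 128, 154, 212, 240]
  WciIII (CACTATA, off=2): starts [9, 47, 93, 178, 189, 198, 229] → cuts [11, 49, 95, 180, 191, 200, 231]

Pooled cuts: [9, 11, 43, 49, 61, 72, 83, 89, 95, 108, 117, 124, 128, 138, 150, 154, 167, 180, 191, 200, 212, 229, 231, 240]

Fragments:
  [0,9): 9 bp
  [9,11): 2 bp
  [11,43): 32 bp
  [43,49): 6 bp
  [49,61): 12 bp
  [61,72): 11 bp
  [72,83): 11 bp
  [83,89): 6 bp
  [89,95): 6 bp
  [95,108): 13 bp
  [108,117): 9 bp
  [117,124): 7 bp
  [124,128): 4 bp
  [128,138): 10 bp
  [138,150): 12 bp
  [150,154): 4 bp
  [154,167): 13 bp
  [167,180): 13 bp
  [180,191): 11 bp
  [191,200): 9 bp
  [200,212): 12 bp
  [212,229): 17 bp
  [229,231): 2 bp
  [231,240): 9 bp
  [240,250): 10 bp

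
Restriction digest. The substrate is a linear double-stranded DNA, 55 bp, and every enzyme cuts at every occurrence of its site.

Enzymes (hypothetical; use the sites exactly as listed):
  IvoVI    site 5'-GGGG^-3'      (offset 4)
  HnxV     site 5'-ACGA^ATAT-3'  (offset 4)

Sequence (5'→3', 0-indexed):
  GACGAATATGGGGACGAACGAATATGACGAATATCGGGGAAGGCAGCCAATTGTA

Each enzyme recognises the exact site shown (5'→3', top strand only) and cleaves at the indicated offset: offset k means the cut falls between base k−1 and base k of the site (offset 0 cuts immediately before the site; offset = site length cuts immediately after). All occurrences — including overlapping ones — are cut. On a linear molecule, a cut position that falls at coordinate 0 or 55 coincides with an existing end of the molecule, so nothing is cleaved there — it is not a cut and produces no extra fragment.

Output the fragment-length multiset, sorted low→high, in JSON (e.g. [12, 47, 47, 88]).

Per-enzyme occurrences:
  IvoVI GGGG/4: at [9, 35] ⇒ [13, 39]
  HnxV ACGAATAT/4: at [1, 17, 26] ⇒ [5, 21, 30]

Pooled cuts: [5, 13, 21, 30, 39]

Fragments:
  [0,5): 5 bp
  [5,13): 8 bp
  [13,21): 8 bp
  [21,30): 9 bp
  [30,39): 9 bp
  [39,55): 16 bp

[5,8,8,9,9,16]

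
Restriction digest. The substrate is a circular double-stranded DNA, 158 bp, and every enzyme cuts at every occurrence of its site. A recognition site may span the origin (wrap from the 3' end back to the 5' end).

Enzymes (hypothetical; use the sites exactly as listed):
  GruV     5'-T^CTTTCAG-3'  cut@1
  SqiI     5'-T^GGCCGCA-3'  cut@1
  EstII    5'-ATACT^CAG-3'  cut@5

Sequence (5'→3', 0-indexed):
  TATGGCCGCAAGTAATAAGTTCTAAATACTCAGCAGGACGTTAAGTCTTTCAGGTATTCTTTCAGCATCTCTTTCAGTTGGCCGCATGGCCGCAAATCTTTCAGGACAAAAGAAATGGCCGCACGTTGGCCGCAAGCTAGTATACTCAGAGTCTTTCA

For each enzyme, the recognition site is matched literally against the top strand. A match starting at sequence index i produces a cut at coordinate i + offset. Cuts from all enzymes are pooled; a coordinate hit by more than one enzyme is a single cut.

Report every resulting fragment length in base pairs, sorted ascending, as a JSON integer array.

Per-enzyme occurrences:
  GruV TCTTTCAG/1: at [45, 57, 69, 96] ⇒ [46, 58, 70, 97]
  SqiI TGGCCGCA/1: at [2, 78, 86, 115, 126] ⇒ [3, 79, 87, 116, 127]
  EstII ATACTCAG/5: at [25, 141] ⇒ [30, 146]

Pooled cuts: [3, 30, 46, 58, 70, 79, 87, 97, 116, 127, 146]

Fragments:
  3→30: 27 bp
  30→46: 16 bp
  46→58: 12 bp
  58→70: 12 bp
  70→79: 9 bp
  79→87: 8 bp
  87→97: 10 bp
  97→116: 19 bp
  116→127: 11 bp
  127→146: 19 bp
  146→3 (wrap): 158-146+3 = 15 bp

[8,9,10,11,12,12,15,16,19,19,27]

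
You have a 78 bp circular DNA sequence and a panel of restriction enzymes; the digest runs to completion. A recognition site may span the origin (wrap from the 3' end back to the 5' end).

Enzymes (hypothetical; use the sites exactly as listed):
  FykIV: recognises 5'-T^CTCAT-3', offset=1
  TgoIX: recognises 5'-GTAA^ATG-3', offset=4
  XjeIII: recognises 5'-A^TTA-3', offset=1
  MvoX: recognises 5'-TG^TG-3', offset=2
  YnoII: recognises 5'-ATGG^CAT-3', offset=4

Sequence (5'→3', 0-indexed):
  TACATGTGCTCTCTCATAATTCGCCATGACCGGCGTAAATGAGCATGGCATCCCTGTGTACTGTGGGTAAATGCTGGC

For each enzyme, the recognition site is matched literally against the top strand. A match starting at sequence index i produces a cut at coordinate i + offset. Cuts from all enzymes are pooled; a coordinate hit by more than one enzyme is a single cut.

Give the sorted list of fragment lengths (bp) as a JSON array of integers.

Scan for sites:
  FykIV TCTCAT/1: at [11] ⇒ [12]
  TgoIX GTAAATG/4: at [34, 66] ⇒ [38, 70]
  XjeIII (ATTA, off=1): no sites
  MvoX TGTG/2: at [4, 54, 61] ⇒ [6, 56, 63]
  YnoII ATGGCAT/4: at [44] ⇒ [48]

Pooled cuts: [6, 12, 38, 48, 56, 63, 70]

Fragments:
  6→12: 6 bp
  12→38: 26 bp
  38→48: 10 bp
  48→56: 8 bp
  56→63: 7 bp
  63→70: 7 bp
  70→6 (wrap): 78-70+6 = 14 bp

[6,7,7,8,10,14,26]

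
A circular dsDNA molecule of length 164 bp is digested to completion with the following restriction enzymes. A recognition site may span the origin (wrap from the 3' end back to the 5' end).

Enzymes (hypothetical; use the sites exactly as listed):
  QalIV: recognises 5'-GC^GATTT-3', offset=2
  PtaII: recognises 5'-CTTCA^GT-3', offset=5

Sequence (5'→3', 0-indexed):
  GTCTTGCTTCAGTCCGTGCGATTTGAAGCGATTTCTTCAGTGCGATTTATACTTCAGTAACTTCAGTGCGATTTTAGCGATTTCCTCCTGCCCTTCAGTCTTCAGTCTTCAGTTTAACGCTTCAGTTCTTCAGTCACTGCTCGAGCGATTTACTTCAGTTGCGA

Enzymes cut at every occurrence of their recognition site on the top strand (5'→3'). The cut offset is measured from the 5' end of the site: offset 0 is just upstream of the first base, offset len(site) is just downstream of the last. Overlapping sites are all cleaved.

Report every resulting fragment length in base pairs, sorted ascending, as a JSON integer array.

Scan for sites:
  QalIV (GCGATTT, off=2): starts [17, 27, 41, 67, 76, 144] → cuts [19, 29, 43, 69, 78, 146]
  PtaII (CTTCAGT, off=5): starts [6, 34, 51, 60, 92, 99, 106, 119, 127, 152] → cuts [11, 39, 56, 65, 97, 104, 111, 124, 132, 157]

All cut coordinates (distinct, sorted): [11, 19, 29, 39, 43, 56, 65, 69, 78, 97, 104, 111, 124, 132, 146, 157]

Fragments:
  11→19: 8 bp
  19→29: 10 bp
  29→39: 10 bp
  39→43: 4 bp
  43→56: 13 bp
  56→65: 9 bp
  65→69: 4 bp
  69→78: 9 bp
  78→97: 19 bp
  97→104: 7 bp
  104→111: 7 bp
  111→124: 13 bp
  124→132: 8 bp
  132→146: 14 bp
  146→157: 11 bp
  157→11 (wrap): 164-157+11 = 18 bp

[4,4,7,7,8,8,9,9,10,10,11,13,13,14,18,19]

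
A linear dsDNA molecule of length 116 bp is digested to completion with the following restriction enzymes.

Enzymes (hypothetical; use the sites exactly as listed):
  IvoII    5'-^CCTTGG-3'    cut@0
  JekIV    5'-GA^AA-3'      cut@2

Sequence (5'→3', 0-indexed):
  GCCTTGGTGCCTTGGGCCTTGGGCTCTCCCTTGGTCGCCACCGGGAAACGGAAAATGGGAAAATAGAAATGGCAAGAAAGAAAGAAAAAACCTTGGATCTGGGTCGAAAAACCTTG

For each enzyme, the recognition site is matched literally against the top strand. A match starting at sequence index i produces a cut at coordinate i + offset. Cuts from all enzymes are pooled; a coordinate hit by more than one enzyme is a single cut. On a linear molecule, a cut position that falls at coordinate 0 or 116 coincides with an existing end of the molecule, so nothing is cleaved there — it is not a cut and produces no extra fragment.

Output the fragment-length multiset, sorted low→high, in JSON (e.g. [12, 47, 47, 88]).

[1,4,4,5,6,7,7,8,8,9,10,12,17,18]

Per-enzyme occurrences:
  IvoII (CCTTGG, off=0): starts [1, 9, 16, 28, 90] → cuts [1, 9, 16, 28, 90]
  JekIV (GAAA, off=2): starts [44, 50, 58, 65, 75, 79, 83, 105] → cuts [46, 52, 60, 67, 77, 81, 85, 107]

Pooled cuts: [1, 9, 16, 28, 46, 52, 60, 67, 77, 81, 85, 90, 107]

Fragments:
  [0,1): 1 bp
  [1,9): 8 bp
  [9,16): 7 bp
  [16,28): 12 bp
  [28,46): 18 bp
  [46,52): 6 bp
  [52,60): 8 bp
  [60,67): 7 bp
  [67,77): 10 bp
  [77,81): 4 bp
  [81,85): 4 bp
  [85,90): 5 bp
  [90,107): 17 bp
  [107,116): 9 bp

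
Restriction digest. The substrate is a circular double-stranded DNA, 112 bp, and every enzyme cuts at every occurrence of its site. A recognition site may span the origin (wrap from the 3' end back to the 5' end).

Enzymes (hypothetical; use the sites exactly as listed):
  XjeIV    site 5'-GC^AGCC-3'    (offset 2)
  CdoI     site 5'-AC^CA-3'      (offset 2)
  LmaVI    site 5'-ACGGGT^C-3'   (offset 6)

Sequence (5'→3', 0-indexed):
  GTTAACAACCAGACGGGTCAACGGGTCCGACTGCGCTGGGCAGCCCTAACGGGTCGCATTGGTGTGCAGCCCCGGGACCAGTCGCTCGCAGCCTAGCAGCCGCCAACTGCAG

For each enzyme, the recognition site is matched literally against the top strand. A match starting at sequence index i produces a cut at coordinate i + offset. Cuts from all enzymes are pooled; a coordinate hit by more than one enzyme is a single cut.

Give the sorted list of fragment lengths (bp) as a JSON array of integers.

Scan for sites:
  XjeIV GCAGCC/2: at [39, 65, 87, 95] ⇒ [41, 67, 89, 97]
  CdoI ACCA/2: at [7, 76] ⇒ [9, 78]
  LmaVI ACGGGTC/6: at [12, 20, 48] ⇒ [18, 26, 54]

All cut coordinates (distinct, sorted): [9, 18, 26, 41, 54, 67, 78, 89, 97]

Fragments:
  9→18: 9 bp
  18→26: 8 bp
  26→41: 15 bp
  41→54: 13 bp
  54→67: 13 bp
  67→78: 11 bp
  78→89: 11 bp
  89→97: 8 bp
  97→9 (wrap): 112-97+9 = 24 bp

[8,8,9,11,11,13,13,15,24]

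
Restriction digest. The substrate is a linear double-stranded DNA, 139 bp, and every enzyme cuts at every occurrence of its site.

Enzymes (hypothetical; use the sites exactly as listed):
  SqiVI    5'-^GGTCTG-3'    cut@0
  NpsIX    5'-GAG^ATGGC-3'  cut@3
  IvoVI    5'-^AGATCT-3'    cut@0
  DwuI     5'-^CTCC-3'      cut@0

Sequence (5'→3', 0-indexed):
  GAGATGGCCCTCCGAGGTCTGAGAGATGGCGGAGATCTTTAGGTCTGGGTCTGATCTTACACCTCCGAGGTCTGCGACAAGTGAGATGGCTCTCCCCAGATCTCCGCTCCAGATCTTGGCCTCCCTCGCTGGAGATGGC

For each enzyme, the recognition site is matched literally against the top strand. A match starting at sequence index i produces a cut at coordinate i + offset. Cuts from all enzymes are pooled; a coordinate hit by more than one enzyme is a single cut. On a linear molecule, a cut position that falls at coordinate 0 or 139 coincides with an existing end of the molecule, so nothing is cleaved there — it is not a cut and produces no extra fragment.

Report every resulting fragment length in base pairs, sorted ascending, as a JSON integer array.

[3,4,4,5,5,6,6,6,6,6,6,7,9,10,10,14,15,17]

Per-enzyme occurrences:
  SqiVI (GGTCTG, off=0): starts [15, 41, 47, 68] → cuts [15, 41, 47, 68]
  NpsIX (GAGATGGC, off=3): starts [0, 22, 82, 131] → cuts [3, 25, 85, 134]
  IvoVI (AGATCT, off=0): starts [32, 97, 110] → cuts [32, 97, 110]
  DwuI (CTCC, off=0): starts [9, 62, 91, 101, 106, 120] → cuts [9, 62, 91, 101, 106, 120]

Pooled cuts: [3, 9, 15, 25, 32, 41, 47, 62, 68, 85, 91, 97, 101, 106, 110, 120, 134]

Fragment lengths:
  [0,3): 3 bp
  [3,9): 6 bp
  [9,15): 6 bp
  [15,25): 10 bp
  [25,32): 7 bp
  [32,41): 9 bp
  [41,47): 6 bp
  [47,62): 15 bp
  [62,68): 6 bp
  [68,85): 17 bp
  [85,91): 6 bp
  [91,97): 6 bp
  [97,101): 4 bp
  [101,106): 5 bp
  [106,110): 4 bp
  [110,120): 10 bp
  [120,134): 14 bp
  [134,139): 5 bp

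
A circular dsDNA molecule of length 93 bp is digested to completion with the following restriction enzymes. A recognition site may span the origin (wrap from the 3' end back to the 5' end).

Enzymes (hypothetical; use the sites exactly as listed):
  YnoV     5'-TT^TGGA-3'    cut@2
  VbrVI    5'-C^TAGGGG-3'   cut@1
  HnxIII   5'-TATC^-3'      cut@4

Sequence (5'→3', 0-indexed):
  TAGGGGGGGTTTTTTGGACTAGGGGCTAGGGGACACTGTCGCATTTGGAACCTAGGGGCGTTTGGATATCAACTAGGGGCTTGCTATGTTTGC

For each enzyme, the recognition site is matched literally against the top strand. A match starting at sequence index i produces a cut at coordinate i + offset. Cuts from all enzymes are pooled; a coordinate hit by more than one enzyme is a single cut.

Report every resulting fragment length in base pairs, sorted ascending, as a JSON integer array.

[3,5,7,7,8,10,14,19,20]

Scan for sites:
  YnoV (TTTGGA, off=2): starts [12, 43, 60] → cuts [14, 45, 62]
  VbrVI (CTAGGGG, off=1): starts [18, 25, 51, 72, 92] → cuts [0, 19, 26, 52, 73]
  HnxIII (TATC, off=4): starts [66] → cuts [70]

Pooled cuts: [0, 14, 19, 26, 45, 52, 62, 70, 73]

Fragment lengths:
  0→14: 14 bp
  14→19: 5 bp
  19→26: 7 bp
  26→45: 19 bp
  45→52: 7 bp
  52→62: 10 bp
  62→70: 8 bp
  70→73: 3 bp
  73→0 (wrap): 93-73+0 = 20 bp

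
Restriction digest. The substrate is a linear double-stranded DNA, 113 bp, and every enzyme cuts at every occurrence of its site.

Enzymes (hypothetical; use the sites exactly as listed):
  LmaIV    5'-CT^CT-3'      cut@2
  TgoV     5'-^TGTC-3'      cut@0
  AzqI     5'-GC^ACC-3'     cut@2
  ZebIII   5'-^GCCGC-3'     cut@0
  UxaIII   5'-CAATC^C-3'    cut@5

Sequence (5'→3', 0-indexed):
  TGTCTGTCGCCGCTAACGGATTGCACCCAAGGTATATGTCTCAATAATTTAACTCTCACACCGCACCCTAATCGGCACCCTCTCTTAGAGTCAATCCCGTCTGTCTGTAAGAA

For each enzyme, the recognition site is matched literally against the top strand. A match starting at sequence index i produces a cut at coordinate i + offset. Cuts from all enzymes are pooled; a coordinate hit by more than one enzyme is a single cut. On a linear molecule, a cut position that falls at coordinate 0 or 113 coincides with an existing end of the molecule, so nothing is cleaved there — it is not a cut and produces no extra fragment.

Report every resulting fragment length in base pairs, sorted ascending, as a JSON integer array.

[2,4,4,5,5,10,12,12,12,13,16,18]

Scan for sites:
  LmaIV (CTCT, off=2): starts [52, 79, 81] → cuts [54, 81, 83]
  TgoV (TGTC, off=0): starts [0, 4, 36, 101] → cuts [4, 36, 101] (position 0 is a terminus of the linear molecule — no cut)
  AzqI (GCACC, off=2): starts [22, 62, 74] → cuts [24, 64, 76]
  ZebIII (GCCGC, off=0): starts [8] → cuts [8]
  UxaIII (CAATCC, off=5): starts [91] → cuts [96]

Pooled cuts: [4, 8, 24, 36, 54, 64, 76, 81, 83, 96, 101]

Fragment lengths:
  [0,4): 4 bp
  [4,8): 4 bp
  [8,24): 16 bp
  [24,36): 12 bp
  [36,54): 18 bp
  [54,64): 10 bp
  [64,76): 12 bp
  [76,81): 5 bp
  [81,83): 2 bp
  [83,96): 13 bp
  [96,101): 5 bp
  [101,113): 12 bp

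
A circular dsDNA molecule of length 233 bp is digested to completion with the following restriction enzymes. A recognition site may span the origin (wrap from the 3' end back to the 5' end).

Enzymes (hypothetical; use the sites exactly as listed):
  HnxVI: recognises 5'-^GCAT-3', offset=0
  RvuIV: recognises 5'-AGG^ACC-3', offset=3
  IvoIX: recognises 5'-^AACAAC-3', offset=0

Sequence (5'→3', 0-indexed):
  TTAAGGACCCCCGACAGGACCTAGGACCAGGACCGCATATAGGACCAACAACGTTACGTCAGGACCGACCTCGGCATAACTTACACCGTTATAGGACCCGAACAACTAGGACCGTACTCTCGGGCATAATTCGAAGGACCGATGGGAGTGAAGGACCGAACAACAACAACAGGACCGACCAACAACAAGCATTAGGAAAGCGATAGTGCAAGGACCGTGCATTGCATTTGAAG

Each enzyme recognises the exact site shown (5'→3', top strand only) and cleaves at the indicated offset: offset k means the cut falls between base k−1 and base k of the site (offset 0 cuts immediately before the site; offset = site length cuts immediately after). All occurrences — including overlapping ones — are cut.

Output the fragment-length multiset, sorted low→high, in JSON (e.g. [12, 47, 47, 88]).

Per-enzyme occurrences:
  HnxVI (GCAT, off=0): starts [34, 73, 123, 188, 218, 223] → cuts [34, 73, 123, 188, 218, 223]
  RvuIV (AGGACC, off=3): starts [3, 15, 22, 28, 40, 60, 92, 107, 134, 151, 170, 210] → cuts [6, 18, 25, 31, 43, 63, 95, 110, 137, 154, 173, 213]
  IvoIX (AACAAC, off=0): starts [46, 100, 158, 161, 164, 180] → cuts [46, 100, 158, 161, 164, 180]

All cut coordinates (distinct, sorted): [6, 18, 25, 31, 34, 43, 46, 63, 73, 95, 100, 110, 123, 137, 154, 158, 161, 164, 173, 180, 188, 213, 218, 223]

Fragment lengths:
  6→18: 12 bp
  18→25: 7 bp
  25→31: 6 bp
  31→34: 3 bp
  34→43: 9 bp
  43→46: 3 bp
  46→63: 17 bp
  63→73: 10 bp
  73→95: 22 bp
  95→100: 5 bp
  100→110: 10 bp
  110→123: 13 bp
  123→137: 14 bp
  137→154: 17 bp
  154→158: 4 bp
  158→161: 3 bp
  161→164: 3 bp
  164→173: 9 bp
  173→180: 7 bp
  180→188: 8 bp
  188→213: 25 bp
  213→218: 5 bp
  218→223: 5 bp
  223→6 (wrap): 233-223+6 = 16 bp

[3,3,3,3,4,5,5,5,6,7,7,8,9,9,10,10,12,13,14,16,17,17,22,25]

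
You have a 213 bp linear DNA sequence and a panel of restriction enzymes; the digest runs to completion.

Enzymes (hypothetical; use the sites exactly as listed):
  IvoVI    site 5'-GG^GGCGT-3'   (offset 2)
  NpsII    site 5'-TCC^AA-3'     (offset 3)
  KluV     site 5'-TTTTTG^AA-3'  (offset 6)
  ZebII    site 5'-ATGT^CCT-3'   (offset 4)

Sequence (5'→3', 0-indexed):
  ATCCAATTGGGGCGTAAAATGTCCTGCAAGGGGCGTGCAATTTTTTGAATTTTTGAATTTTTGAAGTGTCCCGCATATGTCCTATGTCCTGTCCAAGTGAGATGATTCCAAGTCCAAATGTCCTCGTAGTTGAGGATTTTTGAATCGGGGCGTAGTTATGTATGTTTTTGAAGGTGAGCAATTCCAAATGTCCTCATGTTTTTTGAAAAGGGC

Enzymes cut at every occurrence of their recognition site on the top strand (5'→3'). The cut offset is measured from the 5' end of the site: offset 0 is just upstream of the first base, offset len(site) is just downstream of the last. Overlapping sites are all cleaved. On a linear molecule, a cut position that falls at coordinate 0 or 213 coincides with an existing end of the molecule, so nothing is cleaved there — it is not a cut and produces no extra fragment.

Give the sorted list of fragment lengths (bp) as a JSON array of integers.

[4,6,6,6,6,6,7,7,8,8,8,9,12,14,15,15,16,17,21,22]

Per-enzyme occurrences:
  IvoVI (GGGGCGT, off=2): starts [8, 29, 146] → cuts [10, 31, 148]
  NpsII (TCCAA, off=3): starts [1, 91, 106, 112, 182] → cuts [4, 94, 109, 115, 185]
  KluV (TTTTTGAA, off=6): starts [41, 49, 57, 136, 164, 199] → cuts [47, 55, 63, 142, 170, 205]
  ZebII (ATGTCCT, off=4): starts [18, 76, 83, 117, 187] → cuts [22, 80, 87, 121, 191]

Pooled cuts: [4, 10, 22, 31, 47, 55, 63, 80, 87, 94, 109, 115, 121, 142, 148, 170, 185, 191, 205]

Fragment lengths:
  [0,4): 4 bp
  [4,10): 6 bp
  [10,22): 12 bp
  [22,31): 9 bp
  [31,47): 16 bp
  [47,55): 8 bp
  [55,63): 8 bp
  [63,80): 17 bp
  [80,87): 7 bp
  [87,94): 7 bp
  [94,109): 15 bp
  [109,115): 6 bp
  [115,121): 6 bp
  [121,142): 21 bp
  [142,148): 6 bp
  [148,170): 22 bp
  [170,185): 15 bp
  [185,191): 6 bp
  [191,205): 14 bp
  [205,213): 8 bp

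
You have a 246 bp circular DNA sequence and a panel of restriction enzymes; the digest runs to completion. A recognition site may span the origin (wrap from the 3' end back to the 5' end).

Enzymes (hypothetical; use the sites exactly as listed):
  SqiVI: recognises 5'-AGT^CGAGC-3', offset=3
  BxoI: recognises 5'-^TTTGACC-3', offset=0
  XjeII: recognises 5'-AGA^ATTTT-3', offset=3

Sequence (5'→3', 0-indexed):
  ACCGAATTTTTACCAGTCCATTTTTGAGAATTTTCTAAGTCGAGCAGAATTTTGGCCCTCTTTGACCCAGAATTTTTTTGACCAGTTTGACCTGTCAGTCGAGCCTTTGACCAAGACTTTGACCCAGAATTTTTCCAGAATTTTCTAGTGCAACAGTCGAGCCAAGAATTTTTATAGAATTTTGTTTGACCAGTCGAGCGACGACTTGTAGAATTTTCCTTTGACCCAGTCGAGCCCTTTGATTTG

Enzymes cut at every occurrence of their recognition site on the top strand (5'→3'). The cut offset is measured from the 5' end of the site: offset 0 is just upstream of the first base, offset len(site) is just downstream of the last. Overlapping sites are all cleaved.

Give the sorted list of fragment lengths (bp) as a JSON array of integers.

[5,6,6,7,8,9,10,10,11,11,11,11,11,11,12,12,12,14,18,18,33]

Site scan:
  SqiVI AGTCGAGC/3: at [37, 96, 154, 191, 227] ⇒ [40, 99, 157, 194, 230]
  BxoI TTTGACC/0: at [60, 76, 85, 105, 117, 184, 219, 242] ⇒ [60, 76, 85, 105, 117, 184, 219, 242]
  XjeII AGAATTTT/3: at [26, 45, 68, 125, 136, 164, 175, 209] ⇒ [29, 48, 71, 128, 139, 167, 178, 212]

All cut coordinates (distinct, sorted): [29, 40, 48, 60, 71, 76, 85, 99, 105, 117, 128, 139, 157, 167, 178, 184, 194, 212, 219, 230, 242]

Fragment lengths:
  29→40: 11 bp
  40→48: 8 bp
  48→60: 12 bp
  60→71: 11 bp
  71→76: 5 bp
  76→85: 9 bp
  85→99: 14 bp
  99→105: 6 bp
  105→117: 12 bp
  117→128: 11 bp
  128→139: 11 bp
  139→157: 18 bp
  157→167: 10 bp
  167→178: 11 bp
  178→184: 6 bp
  184→194: 10 bp
  194→212: 18 bp
  212→219: 7 bp
  219→230: 11 bp
  230→242: 12 bp
  242→29 (wrap): 246-242+29 = 33 bp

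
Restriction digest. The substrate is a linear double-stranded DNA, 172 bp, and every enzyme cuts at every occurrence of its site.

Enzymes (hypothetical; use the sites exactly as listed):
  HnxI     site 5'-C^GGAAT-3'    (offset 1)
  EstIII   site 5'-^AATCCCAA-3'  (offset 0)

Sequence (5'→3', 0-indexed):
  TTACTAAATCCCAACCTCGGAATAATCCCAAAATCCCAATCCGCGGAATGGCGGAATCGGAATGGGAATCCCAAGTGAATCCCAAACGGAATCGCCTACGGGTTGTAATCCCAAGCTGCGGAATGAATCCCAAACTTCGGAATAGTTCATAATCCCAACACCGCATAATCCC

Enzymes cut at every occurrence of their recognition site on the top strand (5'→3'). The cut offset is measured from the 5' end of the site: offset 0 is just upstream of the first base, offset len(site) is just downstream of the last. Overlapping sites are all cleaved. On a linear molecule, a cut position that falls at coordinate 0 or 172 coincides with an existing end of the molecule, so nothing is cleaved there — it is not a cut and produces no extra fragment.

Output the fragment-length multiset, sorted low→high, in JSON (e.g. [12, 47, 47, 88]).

Site scan:
  HnxI CGGAAT/1: at [17, 43, 51, 57, 86, 118, 137] ⇒ [18, 44, 52, 58, 87, 119, 138]
  EstIII AATCCCAA/0: at [6, 23, 31, 66, 77, 106, 125, 150] ⇒ [6, 23, 31, 66, 77, 106, 125, 150]

All cut coordinates (distinct, sorted): [6, 18, 23, 31, 44, 52, 58, 66, 77, 87, 106, 119, 125, 138, 150]

Fragment lengths:
  [0,6): 6 bp
  [6,18): 12 bp
  [18,23): 5 bp
  [23,31): 8 bp
  [31,44): 13 bp
  [44,52): 8 bp
  [52,58): 6 bp
  [58,66): 8 bp
  [66,77): 11 bp
  [77,87): 10 bp
  [87,106): 19 bp
  [106,119): 13 bp
  [119,125): 6 bp
  [125,138): 13 bp
  [138,150): 12 bp
  [150,172): 22 bp

[5,6,6,6,8,8,8,10,11,12,12,13,13,13,19,22]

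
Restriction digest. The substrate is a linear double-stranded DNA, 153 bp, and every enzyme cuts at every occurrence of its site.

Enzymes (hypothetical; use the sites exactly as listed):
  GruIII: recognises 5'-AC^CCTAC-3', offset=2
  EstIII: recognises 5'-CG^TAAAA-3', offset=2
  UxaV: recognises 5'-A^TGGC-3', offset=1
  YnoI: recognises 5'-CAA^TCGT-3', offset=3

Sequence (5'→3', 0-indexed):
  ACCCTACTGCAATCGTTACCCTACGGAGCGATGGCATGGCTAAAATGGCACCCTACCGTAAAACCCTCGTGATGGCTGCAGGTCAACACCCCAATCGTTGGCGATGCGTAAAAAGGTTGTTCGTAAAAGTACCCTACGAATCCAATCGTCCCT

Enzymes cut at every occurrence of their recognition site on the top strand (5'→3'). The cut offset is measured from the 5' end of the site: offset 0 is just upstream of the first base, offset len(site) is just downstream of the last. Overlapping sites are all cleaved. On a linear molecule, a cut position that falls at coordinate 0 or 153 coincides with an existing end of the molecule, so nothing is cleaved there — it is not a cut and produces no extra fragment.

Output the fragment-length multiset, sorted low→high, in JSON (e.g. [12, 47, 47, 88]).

[2,5,6,7,7,8,9,9,10,12,13,14,14,15,22]

Per-enzyme occurrences:
  GruIII (ACCCTAC, off=2): starts [0, 17, 49, 130] → cuts [2, 19, 51, 132]
  EstIII (CGTAAAA, off=2): starts [56, 106, 121] → cuts [58, 108, 123]
  UxaV (ATGGC, off=1): starts [30, 35, 44, 71] → cuts [31, 36, 45, 72]
  YnoI (CAATCGT, off=3): starts [9, 91, 142] → cuts [12, 94, 145]

All cut coordinates (distinct, sorted): [2, 12, 19, 31, 36, 45, 51, 58, 72, 94, 108, 123, 132, 145]

Fragment lengths:
  [0,2): 2 bp
  [2,12): 10 bp
  [12,19): 7 bp
  [19,31): 12 bp
  [31,36): 5 bp
  [36,45): 9 bp
  [45,51): 6 bp
  [51,58): 7 bp
  [58,72): 14 bp
  [72,94): 22 bp
  [94,108): 14 bp
  [108,123): 15 bp
  [123,132): 9 bp
  [132,145): 13 bp
  [145,153): 8 bp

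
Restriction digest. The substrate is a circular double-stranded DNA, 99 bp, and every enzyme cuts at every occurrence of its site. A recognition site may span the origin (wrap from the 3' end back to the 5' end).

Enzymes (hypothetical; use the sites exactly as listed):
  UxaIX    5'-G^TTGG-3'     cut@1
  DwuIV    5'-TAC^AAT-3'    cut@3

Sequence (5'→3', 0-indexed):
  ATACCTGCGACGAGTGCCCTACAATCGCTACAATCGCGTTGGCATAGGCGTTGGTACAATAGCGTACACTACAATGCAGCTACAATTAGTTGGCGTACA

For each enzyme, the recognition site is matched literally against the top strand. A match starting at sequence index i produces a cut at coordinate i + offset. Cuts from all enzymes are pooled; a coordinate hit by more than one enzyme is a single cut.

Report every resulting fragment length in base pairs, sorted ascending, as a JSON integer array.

Per-enzyme occurrences:
  UxaIX (GTTGG, off=1): starts [37, 49, 88] → cuts [38, 50, 89]
  DwuIV (TACAAT, off=3): starts [19, 28, 54, 69, 80, 95] → cuts [22, 31, 57, 72, 83, 98]

Pooled cuts: [22, 31, 38, 50, 57, 72, 83, 89, 98]

Fragment lengths:
  22→31: 9 bp
  31→38: 7 bp
  38→50: 12 bp
  50→57: 7 bp
  57→72: 15 bp
  72→83: 11 bp
  83→89: 6 bp
  89→98: 9 bp
  98→22 (wrap): 99-98+22 = 23 bp

[6,7,7,9,9,11,12,15,23]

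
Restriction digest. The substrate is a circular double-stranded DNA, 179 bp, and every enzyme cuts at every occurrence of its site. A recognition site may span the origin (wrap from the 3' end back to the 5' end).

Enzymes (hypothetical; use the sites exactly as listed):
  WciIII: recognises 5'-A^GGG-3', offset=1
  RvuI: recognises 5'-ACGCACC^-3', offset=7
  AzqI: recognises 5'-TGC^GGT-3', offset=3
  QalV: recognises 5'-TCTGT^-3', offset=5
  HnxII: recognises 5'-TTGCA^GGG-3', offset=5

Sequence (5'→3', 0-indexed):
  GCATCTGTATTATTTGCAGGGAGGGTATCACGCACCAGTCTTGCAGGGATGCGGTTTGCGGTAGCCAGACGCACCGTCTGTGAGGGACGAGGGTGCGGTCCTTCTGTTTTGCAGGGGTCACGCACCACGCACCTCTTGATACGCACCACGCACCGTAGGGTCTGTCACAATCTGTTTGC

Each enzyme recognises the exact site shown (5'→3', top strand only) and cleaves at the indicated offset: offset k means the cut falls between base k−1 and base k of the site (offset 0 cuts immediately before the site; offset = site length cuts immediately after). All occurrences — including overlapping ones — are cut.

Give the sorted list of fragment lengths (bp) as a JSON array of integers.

[2,3,4,6,6,6,7,7,7,7,7,8,9,10,10,11,12,13,14,14,16]

Per-enzyme occurrences:
  WciIII AGGG/1: at [17, 21, 44, 82, 89, 112, 156] ⇒ [18, 22, 45, 83, 90, 113, 157]
  RvuI ACGCACC/7: at [29, 68, 119, 126, 140, 147] ⇒ [36, 75, 126, 133, 147, 154]
  AzqI TGCGGT/3: at [49, 56, 93] ⇒ [52, 59, 96]
  QalV TCTGT/5: at [3, 76, 102, 160, 170] ⇒ [8, 81, 107, 165, 175]
  HnxII TTGCAGGG/5: at [13, 40, 108] ⇒ [18, 45, 113]

Pooled cuts: [8, 18, 22, 36, 45, 52, 59, 75, 81, 83, 90, 96, 107, 113, 126, 133, 147, 154, 157, 165, 175]

Fragments:
  8→18: 10 bp
  18→22: 4 bp
  22→36: 14 bp
  36→45: 9 bp
  45→52: 7 bp
  52→59: 7 bp
  59→75: 16 bp
  75→81: 6 bp
  81→83: 2 bp
  83→90: 7 bp
  90→96: 6 bp
  96→107: 11 bp
  107→113: 6 bp
  113→126: 13 bp
  126→133: 7 bp
  133→147: 14 bp
  147→154: 7 bp
  154→157: 3 bp
  157→165: 8 bp
  165→175: 10 bp
  175→8 (wrap): 179-175+8 = 12 bp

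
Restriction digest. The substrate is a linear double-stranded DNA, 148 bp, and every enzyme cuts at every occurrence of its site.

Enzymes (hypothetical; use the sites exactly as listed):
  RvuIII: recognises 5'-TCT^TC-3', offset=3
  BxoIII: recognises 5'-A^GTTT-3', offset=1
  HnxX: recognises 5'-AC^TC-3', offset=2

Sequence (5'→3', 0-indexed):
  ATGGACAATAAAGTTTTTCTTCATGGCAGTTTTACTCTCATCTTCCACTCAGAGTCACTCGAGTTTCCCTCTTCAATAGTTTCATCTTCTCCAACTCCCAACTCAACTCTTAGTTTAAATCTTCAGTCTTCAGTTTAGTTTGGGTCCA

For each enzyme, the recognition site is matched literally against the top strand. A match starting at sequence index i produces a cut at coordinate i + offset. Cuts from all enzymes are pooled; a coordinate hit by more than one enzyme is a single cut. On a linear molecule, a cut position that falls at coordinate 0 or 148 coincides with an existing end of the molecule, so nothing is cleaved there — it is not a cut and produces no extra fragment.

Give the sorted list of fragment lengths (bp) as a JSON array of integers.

Site scan:
  RvuIII TCTTC/3: at [17, 40, 69, 84, 119, 126] ⇒ [20, 43, 72, 87, 122, 129]
  BxoIII AGTTT/1: at [11, 27, 61, 77, 111, 131, 136] ⇒ [12, 28, 62, 78, 112, 132, 137]
  HnxX ACTC/2: at [33, 46, 56, 93, 100, 105] ⇒ [35, 48, 58, 95, 102, 107]

Pooled cuts: [12, 20, 28, 35, 43, 48, 58, 62, 72, 78, 87, 95, 102, 107, 112, 122, 129, 132, 137]

Fragment lengths:
  [0,12): 12 bp
  [12,20): 8 bp
  [20,28): 8 bp
  [28,35): 7 bp
  [35,43): 8 bp
  [43,48): 5 bp
  [48,58): 10 bp
  [58,62): 4 bp
  [62,72): 10 bp
  [72,78): 6 bp
  [78,87): 9 bp
  [87,95): 8 bp
  [95,102): 7 bp
  [102,107): 5 bp
  [107,112): 5 bp
  [112,122): 10 bp
  [122,129): 7 bp
  [129,132): 3 bp
  [132,137): 5 bp
  [137,148): 11 bp

[3,4,5,5,5,5,6,7,7,7,8,8,8,8,9,10,10,10,11,12]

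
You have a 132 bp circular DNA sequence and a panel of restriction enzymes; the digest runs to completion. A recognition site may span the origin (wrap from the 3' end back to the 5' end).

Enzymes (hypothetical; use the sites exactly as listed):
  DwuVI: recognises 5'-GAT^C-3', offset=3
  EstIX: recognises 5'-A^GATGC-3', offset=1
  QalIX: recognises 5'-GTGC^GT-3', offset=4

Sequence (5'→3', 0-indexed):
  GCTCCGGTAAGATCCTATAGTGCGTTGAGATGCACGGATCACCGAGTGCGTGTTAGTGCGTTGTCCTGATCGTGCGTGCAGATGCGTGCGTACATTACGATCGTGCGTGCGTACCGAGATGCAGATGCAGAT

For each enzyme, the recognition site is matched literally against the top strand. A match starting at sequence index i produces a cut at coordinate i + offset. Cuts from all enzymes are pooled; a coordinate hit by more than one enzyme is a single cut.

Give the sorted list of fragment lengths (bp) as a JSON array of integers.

Scan for sites:
  DwuVI (GATC, off=3): starts [10, 36, 67, 98] → cuts [13, 39, 70, 101]
  EstIX (AGATGC, off=1): starts [27, 79, 116, 122, 128] → cuts [28, 80, 117, 123, 129]
  QalIX (GTGCGT, off=4): starts [19, 45, 55, 71, 85, 102, 106] → cuts [23, 49, 59, 75, 89, 106, 110]

All cut coordinates (distinct, sorted): [13, 23, 28, 39, 49, 59, 70, 75, 80, 89, 101, 106, 110, 117, 123, 129]

Fragments:
  13→23: 10 bp
  23→28: 5 bp
  28→39: 11 bp
  39→49: 10 bp
  49→59: 10 bp
  59→70: 11 bp
  70→75: 5 bp
  75→80: 5 bp
  80→89: 9 bp
  89→101: 12 bp
  101→106: 5 bp
  106→110: 4 bp
  110→117: 7 bp
  117→123: 6 bp
  123→129: 6 bp
  129→13 (wrap): 132-129+13 = 16 bp

[4,5,5,5,5,6,6,7,9,10,10,10,11,11,12,16]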